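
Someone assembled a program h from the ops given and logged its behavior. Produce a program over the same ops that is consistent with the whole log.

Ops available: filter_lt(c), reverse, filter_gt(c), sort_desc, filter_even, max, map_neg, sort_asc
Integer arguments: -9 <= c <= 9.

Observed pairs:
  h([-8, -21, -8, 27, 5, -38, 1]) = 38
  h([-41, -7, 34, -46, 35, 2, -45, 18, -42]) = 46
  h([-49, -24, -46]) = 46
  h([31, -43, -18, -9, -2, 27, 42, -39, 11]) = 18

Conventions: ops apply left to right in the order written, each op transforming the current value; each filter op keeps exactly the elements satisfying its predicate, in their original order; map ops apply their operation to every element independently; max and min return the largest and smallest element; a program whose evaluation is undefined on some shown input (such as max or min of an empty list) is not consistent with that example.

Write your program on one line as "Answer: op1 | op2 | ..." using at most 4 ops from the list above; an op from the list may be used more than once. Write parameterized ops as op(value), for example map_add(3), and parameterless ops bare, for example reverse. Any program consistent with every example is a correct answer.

map_neg | filter_even | max

Check, running the answer program on each example:
  [-8, -21, -8, 27, 5, -38, 1] -> [8, 21, 8, -27, -5, 38, -1] -> [8, 8, 38] -> 38
  [-41, -7, 34, -46, 35, 2, -45, 18, -42] -> [41, 7, -34, 46, -35, -2, 45, -18, 42] -> [-34, 46, -2, -18, 42] -> 46
  [-49, -24, -46] -> [49, 24, 46] -> [24, 46] -> 46
  [31, -43, -18, -9, -2, 27, 42, -39, 11] -> [-31, 43, 18, 9, 2, -27, -42, 39, -11] -> [18, 2, -42] -> 18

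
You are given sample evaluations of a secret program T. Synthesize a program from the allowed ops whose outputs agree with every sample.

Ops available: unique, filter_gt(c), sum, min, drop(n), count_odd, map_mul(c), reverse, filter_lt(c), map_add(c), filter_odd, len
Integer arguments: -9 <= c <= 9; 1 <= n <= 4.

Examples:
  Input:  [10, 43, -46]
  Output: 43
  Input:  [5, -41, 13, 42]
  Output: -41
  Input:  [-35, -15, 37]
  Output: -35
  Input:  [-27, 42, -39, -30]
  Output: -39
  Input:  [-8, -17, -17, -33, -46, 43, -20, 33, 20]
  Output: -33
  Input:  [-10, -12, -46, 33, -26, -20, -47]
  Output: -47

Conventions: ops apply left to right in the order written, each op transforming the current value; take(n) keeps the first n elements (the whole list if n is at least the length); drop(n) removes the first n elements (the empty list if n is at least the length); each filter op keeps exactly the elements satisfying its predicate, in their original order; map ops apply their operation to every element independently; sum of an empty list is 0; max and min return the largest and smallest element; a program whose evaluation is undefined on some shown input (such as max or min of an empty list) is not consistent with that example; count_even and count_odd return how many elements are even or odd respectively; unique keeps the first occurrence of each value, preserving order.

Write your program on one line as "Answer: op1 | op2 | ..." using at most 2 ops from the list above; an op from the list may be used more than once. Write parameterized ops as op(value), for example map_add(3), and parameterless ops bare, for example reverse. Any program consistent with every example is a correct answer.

filter_odd | min

Check, running the answer program on each example:
  [10, 43, -46] -> [43] -> 43
  [5, -41, 13, 42] -> [5, -41, 13] -> -41
  [-35, -15, 37] -> [-35, -15, 37] -> -35
  [-27, 42, -39, -30] -> [-27, -39] -> -39
  [-8, -17, -17, -33, -46, 43, -20, 33, 20] -> [-17, -17, -33, 43, 33] -> -33
  [-10, -12, -46, 33, -26, -20, -47] -> [33, -47] -> -47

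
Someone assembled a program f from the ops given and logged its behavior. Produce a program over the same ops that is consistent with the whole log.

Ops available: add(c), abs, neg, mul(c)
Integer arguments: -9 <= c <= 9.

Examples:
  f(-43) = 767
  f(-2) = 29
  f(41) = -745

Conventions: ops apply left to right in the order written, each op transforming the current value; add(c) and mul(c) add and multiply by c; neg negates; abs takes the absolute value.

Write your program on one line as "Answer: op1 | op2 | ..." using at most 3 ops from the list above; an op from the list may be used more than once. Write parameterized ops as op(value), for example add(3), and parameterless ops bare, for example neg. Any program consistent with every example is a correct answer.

mul(6) | mul(-3) | add(-7)

Check, running the answer program on each example:
  -43 -> -258 -> 774 -> 767
  -2 -> -12 -> 36 -> 29
  41 -> 246 -> -738 -> -745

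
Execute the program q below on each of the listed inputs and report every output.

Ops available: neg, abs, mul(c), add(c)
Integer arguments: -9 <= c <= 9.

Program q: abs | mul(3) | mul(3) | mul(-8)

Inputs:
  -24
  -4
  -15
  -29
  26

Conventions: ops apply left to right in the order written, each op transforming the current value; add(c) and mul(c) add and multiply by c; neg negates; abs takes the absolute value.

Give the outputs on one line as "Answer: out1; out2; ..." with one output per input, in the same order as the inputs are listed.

Execution, op by op:
  -24 -> 24 -> 72 -> 216 -> -1728
  -4 -> 4 -> 12 -> 36 -> -288
  -15 -> 15 -> 45 -> 135 -> -1080
  -29 -> 29 -> 87 -> 261 -> -2088
  26 -> 26 -> 78 -> 234 -> -1872

-1728; -288; -1080; -2088; -1872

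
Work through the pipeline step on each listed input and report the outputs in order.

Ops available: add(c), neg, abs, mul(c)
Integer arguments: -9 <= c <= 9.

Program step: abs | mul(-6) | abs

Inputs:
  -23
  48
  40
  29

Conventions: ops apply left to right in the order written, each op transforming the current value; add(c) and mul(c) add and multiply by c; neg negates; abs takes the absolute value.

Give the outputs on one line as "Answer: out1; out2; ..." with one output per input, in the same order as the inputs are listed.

Execution, op by op:
  -23 -> 23 -> -138 -> 138
  48 -> 48 -> -288 -> 288
  40 -> 40 -> -240 -> 240
  29 -> 29 -> -174 -> 174

138; 288; 240; 174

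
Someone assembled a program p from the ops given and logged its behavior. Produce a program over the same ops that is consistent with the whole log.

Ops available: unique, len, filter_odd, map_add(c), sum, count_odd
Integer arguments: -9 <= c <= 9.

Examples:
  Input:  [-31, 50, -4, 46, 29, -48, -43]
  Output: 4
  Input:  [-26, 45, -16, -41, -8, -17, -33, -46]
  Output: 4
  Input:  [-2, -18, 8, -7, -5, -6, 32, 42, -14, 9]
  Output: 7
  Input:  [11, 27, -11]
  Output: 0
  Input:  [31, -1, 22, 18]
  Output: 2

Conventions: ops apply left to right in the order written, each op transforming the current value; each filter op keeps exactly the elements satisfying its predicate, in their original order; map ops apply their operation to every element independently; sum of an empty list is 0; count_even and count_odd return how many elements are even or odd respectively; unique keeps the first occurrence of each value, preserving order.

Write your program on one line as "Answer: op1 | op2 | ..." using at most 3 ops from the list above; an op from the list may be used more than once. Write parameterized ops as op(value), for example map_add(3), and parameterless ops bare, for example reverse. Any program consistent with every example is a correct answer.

map_add(-5) | count_odd

Check, running the answer program on each example:
  [-31, 50, -4, 46, 29, -48, -43] -> [-36, 45, -9, 41, 24, -53, -48] -> 4
  [-26, 45, -16, -41, -8, -17, -33, -46] -> [-31, 40, -21, -46, -13, -22, -38, -51] -> 4
  [-2, -18, 8, -7, -5, -6, 32, 42, -14, 9] -> [-7, -23, 3, -12, -10, -11, 27, 37, -19, 4] -> 7
  [11, 27, -11] -> [6, 22, -16] -> 0
  [31, -1, 22, 18] -> [26, -6, 17, 13] -> 2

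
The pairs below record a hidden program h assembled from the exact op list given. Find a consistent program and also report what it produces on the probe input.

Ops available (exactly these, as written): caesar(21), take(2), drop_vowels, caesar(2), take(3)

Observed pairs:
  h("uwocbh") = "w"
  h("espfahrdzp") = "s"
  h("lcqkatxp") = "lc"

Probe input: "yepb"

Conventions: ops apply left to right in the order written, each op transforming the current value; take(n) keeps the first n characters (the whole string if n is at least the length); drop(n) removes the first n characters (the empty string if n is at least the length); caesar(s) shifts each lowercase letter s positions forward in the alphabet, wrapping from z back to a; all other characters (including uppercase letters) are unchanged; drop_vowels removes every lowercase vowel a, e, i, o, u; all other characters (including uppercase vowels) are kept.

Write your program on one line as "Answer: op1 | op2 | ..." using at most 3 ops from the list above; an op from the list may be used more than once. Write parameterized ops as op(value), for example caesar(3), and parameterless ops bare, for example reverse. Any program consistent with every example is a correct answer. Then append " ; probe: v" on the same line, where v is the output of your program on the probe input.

take(2) | drop_vowels ; probe: "y"

Check, running the answer program on each example:
  "uwocbh" -> "uw" -> "w"
  "espfahrdzp" -> "es" -> "s"
  "lcqkatxp" -> "lc" -> "lc"
  probe: "yepb" -> "ye" -> "y"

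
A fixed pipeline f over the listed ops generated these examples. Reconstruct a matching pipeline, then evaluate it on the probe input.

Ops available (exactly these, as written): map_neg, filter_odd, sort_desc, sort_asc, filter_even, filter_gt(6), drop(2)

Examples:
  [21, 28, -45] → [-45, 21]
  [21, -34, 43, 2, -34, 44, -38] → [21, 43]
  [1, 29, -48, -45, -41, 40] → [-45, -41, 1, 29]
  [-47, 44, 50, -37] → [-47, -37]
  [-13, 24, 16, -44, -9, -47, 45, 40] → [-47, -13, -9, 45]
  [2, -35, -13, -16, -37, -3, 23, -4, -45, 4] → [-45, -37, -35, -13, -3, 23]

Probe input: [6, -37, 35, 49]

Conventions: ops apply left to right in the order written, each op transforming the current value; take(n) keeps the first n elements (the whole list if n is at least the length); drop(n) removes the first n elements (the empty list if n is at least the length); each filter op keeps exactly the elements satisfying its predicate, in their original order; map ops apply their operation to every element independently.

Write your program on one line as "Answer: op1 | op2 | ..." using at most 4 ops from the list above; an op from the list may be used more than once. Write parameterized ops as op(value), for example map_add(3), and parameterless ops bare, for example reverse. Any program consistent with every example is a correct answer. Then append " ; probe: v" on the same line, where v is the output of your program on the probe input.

sort_desc | filter_odd | sort_asc ; probe: [-37, 35, 49]

Check, running the answer program on each example:
  [21, 28, -45] -> [28, 21, -45] -> [21, -45] -> [-45, 21]
  [21, -34, 43, 2, -34, 44, -38] -> [44, 43, 21, 2, -34, -34, -38] -> [43, 21] -> [21, 43]
  [1, 29, -48, -45, -41, 40] -> [40, 29, 1, -41, -45, -48] -> [29, 1, -41, -45] -> [-45, -41, 1, 29]
  [-47, 44, 50, -37] -> [50, 44, -37, -47] -> [-37, -47] -> [-47, -37]
  [-13, 24, 16, -44, -9, -47, 45, 40] -> [45, 40, 24, 16, -9, -13, -44, -47] -> [45, -9, -13, -47] -> [-47, -13, -9, 45]
  [2, -35, -13, -16, -37, -3, 23, -4, -45, 4] -> [23, 4, 2, -3, -4, -13, -16, -35, -37, -45] -> [23, -3, -13, -35, -37, -45] -> [-45, -37, -35, -13, -3, 23]
  probe: [6, -37, 35, 49] -> [49, 35, 6, -37] -> [49, 35, -37] -> [-37, 35, 49]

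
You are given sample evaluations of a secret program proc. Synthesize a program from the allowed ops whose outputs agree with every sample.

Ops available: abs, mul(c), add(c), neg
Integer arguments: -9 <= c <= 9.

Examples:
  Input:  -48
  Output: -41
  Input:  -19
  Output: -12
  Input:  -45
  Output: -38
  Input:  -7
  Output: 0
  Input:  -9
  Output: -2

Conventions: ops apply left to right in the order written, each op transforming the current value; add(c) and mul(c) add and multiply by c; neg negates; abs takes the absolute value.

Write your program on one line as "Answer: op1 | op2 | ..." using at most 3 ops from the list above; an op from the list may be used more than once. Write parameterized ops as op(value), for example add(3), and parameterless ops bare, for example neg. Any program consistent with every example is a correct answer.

add(-4) | add(6) | add(5)

Check, running the answer program on each example:
  -48 -> -52 -> -46 -> -41
  -19 -> -23 -> -17 -> -12
  -45 -> -49 -> -43 -> -38
  -7 -> -11 -> -5 -> 0
  -9 -> -13 -> -7 -> -2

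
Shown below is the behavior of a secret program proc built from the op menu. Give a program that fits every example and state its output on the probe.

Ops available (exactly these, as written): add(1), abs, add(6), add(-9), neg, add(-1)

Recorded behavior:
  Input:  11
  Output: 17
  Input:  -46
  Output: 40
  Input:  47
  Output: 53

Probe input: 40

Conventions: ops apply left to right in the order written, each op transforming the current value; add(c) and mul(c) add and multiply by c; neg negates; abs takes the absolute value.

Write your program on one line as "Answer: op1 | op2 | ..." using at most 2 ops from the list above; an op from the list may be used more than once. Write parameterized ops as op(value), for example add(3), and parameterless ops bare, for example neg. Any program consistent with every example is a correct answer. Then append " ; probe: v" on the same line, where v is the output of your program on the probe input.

add(6) | abs ; probe: 46

Check, running the answer program on each example:
  11 -> 17 -> 17
  -46 -> -40 -> 40
  47 -> 53 -> 53
  probe: 40 -> 46 -> 46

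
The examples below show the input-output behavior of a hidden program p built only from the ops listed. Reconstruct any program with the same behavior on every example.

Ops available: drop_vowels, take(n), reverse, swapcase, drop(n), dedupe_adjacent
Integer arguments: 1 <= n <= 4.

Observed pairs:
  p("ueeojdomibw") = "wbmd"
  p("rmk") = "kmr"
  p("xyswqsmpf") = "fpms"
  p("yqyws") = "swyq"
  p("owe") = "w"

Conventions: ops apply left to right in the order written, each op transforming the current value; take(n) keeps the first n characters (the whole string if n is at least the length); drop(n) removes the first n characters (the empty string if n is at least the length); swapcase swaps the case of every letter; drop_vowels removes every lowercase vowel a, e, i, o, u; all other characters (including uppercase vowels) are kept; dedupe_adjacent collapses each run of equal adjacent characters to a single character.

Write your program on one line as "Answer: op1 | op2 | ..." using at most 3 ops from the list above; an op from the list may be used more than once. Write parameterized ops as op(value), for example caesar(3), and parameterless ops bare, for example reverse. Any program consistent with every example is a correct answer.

drop_vowels | reverse | take(4)

Check, running the answer program on each example:
  "ueeojdomibw" -> "jdmbw" -> "wbmdj" -> "wbmd"
  "rmk" -> "rmk" -> "kmr" -> "kmr"
  "xyswqsmpf" -> "xyswqsmpf" -> "fpmsqwsyx" -> "fpms"
  "yqyws" -> "yqyws" -> "swyqy" -> "swyq"
  "owe" -> "w" -> "w" -> "w"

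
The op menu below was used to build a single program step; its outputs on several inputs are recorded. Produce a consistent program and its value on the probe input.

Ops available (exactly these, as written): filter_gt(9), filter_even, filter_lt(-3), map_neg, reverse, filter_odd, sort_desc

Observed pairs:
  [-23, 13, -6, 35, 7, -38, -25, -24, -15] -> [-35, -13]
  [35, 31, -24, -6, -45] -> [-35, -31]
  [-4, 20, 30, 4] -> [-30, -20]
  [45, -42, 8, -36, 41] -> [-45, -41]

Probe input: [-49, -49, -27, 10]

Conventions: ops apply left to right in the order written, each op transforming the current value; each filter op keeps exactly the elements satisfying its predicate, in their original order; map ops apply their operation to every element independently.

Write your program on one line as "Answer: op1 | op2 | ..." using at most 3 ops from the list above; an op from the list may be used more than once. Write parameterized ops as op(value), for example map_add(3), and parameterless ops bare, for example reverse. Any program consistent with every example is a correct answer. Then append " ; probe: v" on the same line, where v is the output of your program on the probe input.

sort_desc | filter_gt(9) | map_neg ; probe: [-10]

Check, running the answer program on each example:
  [-23, 13, -6, 35, 7, -38, -25, -24, -15] -> [35, 13, 7, -6, -15, -23, -24, -25, -38] -> [35, 13] -> [-35, -13]
  [35, 31, -24, -6, -45] -> [35, 31, -6, -24, -45] -> [35, 31] -> [-35, -31]
  [-4, 20, 30, 4] -> [30, 20, 4, -4] -> [30, 20] -> [-30, -20]
  [45, -42, 8, -36, 41] -> [45, 41, 8, -36, -42] -> [45, 41] -> [-45, -41]
  probe: [-49, -49, -27, 10] -> [10, -27, -49, -49] -> [10] -> [-10]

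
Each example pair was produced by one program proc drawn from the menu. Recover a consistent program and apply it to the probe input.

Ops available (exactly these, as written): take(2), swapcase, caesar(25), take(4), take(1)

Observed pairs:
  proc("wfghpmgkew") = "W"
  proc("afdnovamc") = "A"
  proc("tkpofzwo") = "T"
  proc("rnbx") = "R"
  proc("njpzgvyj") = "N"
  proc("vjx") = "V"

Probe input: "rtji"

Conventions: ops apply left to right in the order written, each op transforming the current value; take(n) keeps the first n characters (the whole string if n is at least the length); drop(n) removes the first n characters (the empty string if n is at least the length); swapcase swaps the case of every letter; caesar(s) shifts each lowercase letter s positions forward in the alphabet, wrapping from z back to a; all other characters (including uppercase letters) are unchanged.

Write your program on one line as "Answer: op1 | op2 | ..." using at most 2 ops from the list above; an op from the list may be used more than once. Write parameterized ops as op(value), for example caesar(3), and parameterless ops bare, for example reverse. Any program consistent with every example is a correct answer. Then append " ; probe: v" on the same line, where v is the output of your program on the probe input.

swapcase | take(1) ; probe: "R"

Check, running the answer program on each example:
  "wfghpmgkew" -> "WFGHPMGKEW" -> "W"
  "afdnovamc" -> "AFDNOVAMC" -> "A"
  "tkpofzwo" -> "TKPOFZWO" -> "T"
  "rnbx" -> "RNBX" -> "R"
  "njpzgvyj" -> "NJPZGVYJ" -> "N"
  "vjx" -> "VJX" -> "V"
  probe: "rtji" -> "RTJI" -> "R"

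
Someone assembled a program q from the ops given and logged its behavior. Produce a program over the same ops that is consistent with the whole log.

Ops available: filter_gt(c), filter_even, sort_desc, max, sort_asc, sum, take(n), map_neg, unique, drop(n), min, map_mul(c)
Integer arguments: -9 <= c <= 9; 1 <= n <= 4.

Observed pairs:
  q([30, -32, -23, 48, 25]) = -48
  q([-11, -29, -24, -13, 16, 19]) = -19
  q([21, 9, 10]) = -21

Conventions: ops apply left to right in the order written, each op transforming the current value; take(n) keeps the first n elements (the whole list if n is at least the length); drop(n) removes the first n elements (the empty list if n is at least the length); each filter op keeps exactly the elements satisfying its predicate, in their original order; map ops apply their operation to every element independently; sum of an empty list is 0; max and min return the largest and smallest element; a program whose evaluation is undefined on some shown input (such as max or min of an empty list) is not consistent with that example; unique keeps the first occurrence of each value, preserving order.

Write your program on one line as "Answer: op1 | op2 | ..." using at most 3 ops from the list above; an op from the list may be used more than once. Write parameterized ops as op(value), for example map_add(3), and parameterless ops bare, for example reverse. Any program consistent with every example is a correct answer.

map_neg | min

Check, running the answer program on each example:
  [30, -32, -23, 48, 25] -> [-30, 32, 23, -48, -25] -> -48
  [-11, -29, -24, -13, 16, 19] -> [11, 29, 24, 13, -16, -19] -> -19
  [21, 9, 10] -> [-21, -9, -10] -> -21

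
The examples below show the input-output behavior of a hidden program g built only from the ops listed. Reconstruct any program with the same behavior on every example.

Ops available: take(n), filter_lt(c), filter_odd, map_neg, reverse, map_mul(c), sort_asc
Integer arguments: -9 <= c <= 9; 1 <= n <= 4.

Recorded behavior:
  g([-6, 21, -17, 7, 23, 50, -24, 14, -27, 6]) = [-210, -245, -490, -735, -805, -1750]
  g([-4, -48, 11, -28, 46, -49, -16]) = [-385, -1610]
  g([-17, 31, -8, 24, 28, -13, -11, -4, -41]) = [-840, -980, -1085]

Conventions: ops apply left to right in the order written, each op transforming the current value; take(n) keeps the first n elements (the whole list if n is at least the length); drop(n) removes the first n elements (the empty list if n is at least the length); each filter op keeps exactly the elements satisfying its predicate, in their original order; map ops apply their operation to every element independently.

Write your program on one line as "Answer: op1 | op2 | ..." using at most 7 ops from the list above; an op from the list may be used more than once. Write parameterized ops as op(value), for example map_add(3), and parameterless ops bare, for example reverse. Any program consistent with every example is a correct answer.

map_mul(-7) | map_neg | map_mul(5) | sort_asc | map_neg | filter_lt(-7)

Check, running the answer program on each example:
  [-6, 21, -17, 7, 23, 50, -24, 14, -27, 6] -> [42, -147, 119, -49, -161, -350, 168, -98, 189, -42] -> [-42, 147, -119, 49, 161, 350, -168, 98, -189, 42] -> [-210, 735, -595, 245, 805, 1750, -840, 490, -945, 210] -> [-945, -840, -595, -210, 210, 245, 490, 735, 805, 1750] -> [945, 840, 595, 210, -210, -245, -490, -735, -805, -1750] -> [-210, -245, -490, -735, -805, -1750]
  [-4, -48, 11, -28, 46, -49, -16] -> [28, 336, -77, 196, -322, 343, 112] -> [-28, -336, 77, -196, 322, -343, -112] -> [-140, -1680, 385, -980, 1610, -1715, -560] -> [-1715, -1680, -980, -560, -140, 385, 1610] -> [1715, 1680, 980, 560, 140, -385, -1610] -> [-385, -1610]
  [-17, 31, -8, 24, 28, -13, -11, -4, -41] -> [119, -217, 56, -168, -196, 91, 77, 28, 287] -> [-119, 217, -56, 168, 196, -91, -77, -28, -287] -> [-595, 1085, -280, 840, 980, -455, -385, -140, -1435] -> [-1435, -595, -455, -385, -280, -140, 840, 980, 1085] -> [1435, 595, 455, 385, 280, 140, -840, -980, -1085] -> [-840, -980, -1085]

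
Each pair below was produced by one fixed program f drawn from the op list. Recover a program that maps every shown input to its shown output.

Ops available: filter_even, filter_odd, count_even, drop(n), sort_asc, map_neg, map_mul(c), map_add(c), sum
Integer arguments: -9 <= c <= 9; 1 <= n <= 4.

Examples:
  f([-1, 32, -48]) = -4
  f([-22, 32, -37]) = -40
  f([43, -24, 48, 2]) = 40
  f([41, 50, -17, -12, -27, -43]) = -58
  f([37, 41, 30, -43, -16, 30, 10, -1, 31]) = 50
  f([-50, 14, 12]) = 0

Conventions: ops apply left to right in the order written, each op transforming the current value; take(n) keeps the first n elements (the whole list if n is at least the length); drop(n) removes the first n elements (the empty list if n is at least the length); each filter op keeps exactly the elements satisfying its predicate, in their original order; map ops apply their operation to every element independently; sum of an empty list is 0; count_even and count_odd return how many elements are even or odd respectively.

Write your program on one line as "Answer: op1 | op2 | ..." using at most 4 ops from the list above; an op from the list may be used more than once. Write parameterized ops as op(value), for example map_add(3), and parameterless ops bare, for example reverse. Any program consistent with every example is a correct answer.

map_add(-3) | filter_even | sum

Check, running the answer program on each example:
  [-1, 32, -48] -> [-4, 29, -51] -> [-4] -> -4
  [-22, 32, -37] -> [-25, 29, -40] -> [-40] -> -40
  [43, -24, 48, 2] -> [40, -27, 45, -1] -> [40] -> 40
  [41, 50, -17, -12, -27, -43] -> [38, 47, -20, -15, -30, -46] -> [38, -20, -30, -46] -> -58
  [37, 41, 30, -43, -16, 30, 10, -1, 31] -> [34, 38, 27, -46, -19, 27, 7, -4, 28] -> [34, 38, -46, -4, 28] -> 50
  [-50, 14, 12] -> [-53, 11, 9] -> [] -> 0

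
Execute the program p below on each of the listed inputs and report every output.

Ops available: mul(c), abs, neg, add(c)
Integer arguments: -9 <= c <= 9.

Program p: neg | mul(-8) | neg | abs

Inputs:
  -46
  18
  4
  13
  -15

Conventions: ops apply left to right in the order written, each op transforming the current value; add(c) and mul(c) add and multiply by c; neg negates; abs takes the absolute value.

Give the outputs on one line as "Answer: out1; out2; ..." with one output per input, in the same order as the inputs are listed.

Execution, op by op:
  -46 -> 46 -> -368 -> 368 -> 368
  18 -> -18 -> 144 -> -144 -> 144
  4 -> -4 -> 32 -> -32 -> 32
  13 -> -13 -> 104 -> -104 -> 104
  -15 -> 15 -> -120 -> 120 -> 120

368; 144; 32; 104; 120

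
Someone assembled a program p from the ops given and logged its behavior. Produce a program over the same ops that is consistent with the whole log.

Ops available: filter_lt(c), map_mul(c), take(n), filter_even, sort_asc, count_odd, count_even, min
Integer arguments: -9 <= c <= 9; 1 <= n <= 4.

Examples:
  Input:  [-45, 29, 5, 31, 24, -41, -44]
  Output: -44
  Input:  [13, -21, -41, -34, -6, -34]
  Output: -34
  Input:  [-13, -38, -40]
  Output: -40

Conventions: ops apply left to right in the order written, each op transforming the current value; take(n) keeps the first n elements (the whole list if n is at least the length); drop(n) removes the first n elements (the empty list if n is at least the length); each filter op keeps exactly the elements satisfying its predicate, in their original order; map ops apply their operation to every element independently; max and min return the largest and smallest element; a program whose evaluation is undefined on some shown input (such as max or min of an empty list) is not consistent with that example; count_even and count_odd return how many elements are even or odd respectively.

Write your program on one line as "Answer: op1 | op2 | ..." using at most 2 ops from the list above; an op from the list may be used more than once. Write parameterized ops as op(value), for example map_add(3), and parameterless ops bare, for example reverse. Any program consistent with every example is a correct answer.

filter_even | min

Check, running the answer program on each example:
  [-45, 29, 5, 31, 24, -41, -44] -> [24, -44] -> -44
  [13, -21, -41, -34, -6, -34] -> [-34, -6, -34] -> -34
  [-13, -38, -40] -> [-38, -40] -> -40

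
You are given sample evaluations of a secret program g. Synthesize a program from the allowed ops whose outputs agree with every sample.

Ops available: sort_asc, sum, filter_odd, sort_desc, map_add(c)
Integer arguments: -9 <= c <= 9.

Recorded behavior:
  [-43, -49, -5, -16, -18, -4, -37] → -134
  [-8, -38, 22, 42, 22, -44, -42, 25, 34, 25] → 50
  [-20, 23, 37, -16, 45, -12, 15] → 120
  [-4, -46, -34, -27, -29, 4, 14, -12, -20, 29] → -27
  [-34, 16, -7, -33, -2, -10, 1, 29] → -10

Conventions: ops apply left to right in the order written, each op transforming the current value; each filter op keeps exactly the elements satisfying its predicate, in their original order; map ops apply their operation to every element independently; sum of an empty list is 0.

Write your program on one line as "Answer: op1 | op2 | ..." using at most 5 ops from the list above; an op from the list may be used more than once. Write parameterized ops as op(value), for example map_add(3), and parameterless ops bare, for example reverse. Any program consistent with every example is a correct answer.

sort_asc | sort_desc | filter_odd | sum

Check, running the answer program on each example:
  [-43, -49, -5, -16, -18, -4, -37] -> [-49, -43, -37, -18, -16, -5, -4] -> [-4, -5, -16, -18, -37, -43, -49] -> [-5, -37, -43, -49] -> -134
  [-8, -38, 22, 42, 22, -44, -42, 25, 34, 25] -> [-44, -42, -38, -8, 22, 22, 25, 25, 34, 42] -> [42, 34, 25, 25, 22, 22, -8, -38, -42, -44] -> [25, 25] -> 50
  [-20, 23, 37, -16, 45, -12, 15] -> [-20, -16, -12, 15, 23, 37, 45] -> [45, 37, 23, 15, -12, -16, -20] -> [45, 37, 23, 15] -> 120
  [-4, -46, -34, -27, -29, 4, 14, -12, -20, 29] -> [-46, -34, -29, -27, -20, -12, -4, 4, 14, 29] -> [29, 14, 4, -4, -12, -20, -27, -29, -34, -46] -> [29, -27, -29] -> -27
  [-34, 16, -7, -33, -2, -10, 1, 29] -> [-34, -33, -10, -7, -2, 1, 16, 29] -> [29, 16, 1, -2, -7, -10, -33, -34] -> [29, 1, -7, -33] -> -10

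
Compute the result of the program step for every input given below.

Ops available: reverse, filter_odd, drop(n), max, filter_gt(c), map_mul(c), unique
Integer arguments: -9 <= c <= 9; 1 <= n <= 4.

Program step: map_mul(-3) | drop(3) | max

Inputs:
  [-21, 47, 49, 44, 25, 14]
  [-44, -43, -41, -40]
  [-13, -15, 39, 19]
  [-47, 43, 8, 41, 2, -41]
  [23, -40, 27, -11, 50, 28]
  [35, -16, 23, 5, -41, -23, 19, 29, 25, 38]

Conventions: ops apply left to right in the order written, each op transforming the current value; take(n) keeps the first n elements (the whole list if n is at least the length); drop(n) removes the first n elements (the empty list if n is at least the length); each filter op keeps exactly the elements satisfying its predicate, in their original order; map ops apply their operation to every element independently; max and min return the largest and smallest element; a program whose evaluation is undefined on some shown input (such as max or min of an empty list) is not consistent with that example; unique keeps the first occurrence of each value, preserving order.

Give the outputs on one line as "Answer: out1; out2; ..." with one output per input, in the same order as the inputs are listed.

Execution, op by op:
  [-21, 47, 49, 44, 25, 14] -> [63, -141, -147, -132, -75, -42] -> [-132, -75, -42] -> -42
  [-44, -43, -41, -40] -> [132, 129, 123, 120] -> [120] -> 120
  [-13, -15, 39, 19] -> [39, 45, -117, -57] -> [-57] -> -57
  [-47, 43, 8, 41, 2, -41] -> [141, -129, -24, -123, -6, 123] -> [-123, -6, 123] -> 123
  [23, -40, 27, -11, 50, 28] -> [-69, 120, -81, 33, -150, -84] -> [33, -150, -84] -> 33
  [35, -16, 23, 5, -41, -23, 19, 29, 25, 38] -> [-105, 48, -69, -15, 123, 69, -57, -87, -75, -114] -> [-15, 123, 69, -57, -87, -75, -114] -> 123

-42; 120; -57; 123; 33; 123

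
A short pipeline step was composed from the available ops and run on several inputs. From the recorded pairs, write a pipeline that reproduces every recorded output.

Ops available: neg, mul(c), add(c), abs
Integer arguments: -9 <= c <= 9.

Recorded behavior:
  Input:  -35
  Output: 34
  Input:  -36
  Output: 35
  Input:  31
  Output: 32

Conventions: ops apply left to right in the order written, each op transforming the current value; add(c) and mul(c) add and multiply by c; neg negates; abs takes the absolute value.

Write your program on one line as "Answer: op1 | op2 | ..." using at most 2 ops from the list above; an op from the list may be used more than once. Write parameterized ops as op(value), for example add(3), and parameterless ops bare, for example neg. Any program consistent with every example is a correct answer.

add(1) | abs

Check, running the answer program on each example:
  -35 -> -34 -> 34
  -36 -> -35 -> 35
  31 -> 32 -> 32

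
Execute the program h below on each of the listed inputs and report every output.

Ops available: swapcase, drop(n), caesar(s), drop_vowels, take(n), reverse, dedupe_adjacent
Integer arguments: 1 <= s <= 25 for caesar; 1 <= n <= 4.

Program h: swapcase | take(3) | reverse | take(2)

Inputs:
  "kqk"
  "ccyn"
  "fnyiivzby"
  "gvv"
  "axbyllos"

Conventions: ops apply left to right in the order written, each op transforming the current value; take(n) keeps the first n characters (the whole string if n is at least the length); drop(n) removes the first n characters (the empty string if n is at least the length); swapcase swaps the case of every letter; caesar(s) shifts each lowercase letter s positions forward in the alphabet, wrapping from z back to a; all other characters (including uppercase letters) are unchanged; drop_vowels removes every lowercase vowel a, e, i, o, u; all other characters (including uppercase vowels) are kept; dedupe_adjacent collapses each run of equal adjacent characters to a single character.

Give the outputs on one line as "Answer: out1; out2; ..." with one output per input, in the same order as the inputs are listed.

"KQ"; "YC"; "YN"; "VV"; "BX"

Execution, op by op:
  "kqk" -> "KQK" -> "KQK" -> "KQK" -> "KQ"
  "ccyn" -> "CCYN" -> "CCY" -> "YCC" -> "YC"
  "fnyiivzby" -> "FNYIIVZBY" -> "FNY" -> "YNF" -> "YN"
  "gvv" -> "GVV" -> "GVV" -> "VVG" -> "VV"
  "axbyllos" -> "AXBYLLOS" -> "AXB" -> "BXA" -> "BX"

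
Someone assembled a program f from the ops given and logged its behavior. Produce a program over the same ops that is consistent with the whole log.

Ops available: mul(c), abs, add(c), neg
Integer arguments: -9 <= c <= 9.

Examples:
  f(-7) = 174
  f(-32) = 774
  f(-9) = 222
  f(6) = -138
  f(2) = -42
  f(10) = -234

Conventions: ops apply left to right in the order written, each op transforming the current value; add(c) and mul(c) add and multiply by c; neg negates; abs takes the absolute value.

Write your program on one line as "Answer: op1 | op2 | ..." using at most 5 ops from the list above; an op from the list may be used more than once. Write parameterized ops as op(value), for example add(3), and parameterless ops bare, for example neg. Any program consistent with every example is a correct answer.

mul(3) | neg | mul(8) | add(6)

Check, running the answer program on each example:
  -7 -> -21 -> 21 -> 168 -> 174
  -32 -> -96 -> 96 -> 768 -> 774
  -9 -> -27 -> 27 -> 216 -> 222
  6 -> 18 -> -18 -> -144 -> -138
  2 -> 6 -> -6 -> -48 -> -42
  10 -> 30 -> -30 -> -240 -> -234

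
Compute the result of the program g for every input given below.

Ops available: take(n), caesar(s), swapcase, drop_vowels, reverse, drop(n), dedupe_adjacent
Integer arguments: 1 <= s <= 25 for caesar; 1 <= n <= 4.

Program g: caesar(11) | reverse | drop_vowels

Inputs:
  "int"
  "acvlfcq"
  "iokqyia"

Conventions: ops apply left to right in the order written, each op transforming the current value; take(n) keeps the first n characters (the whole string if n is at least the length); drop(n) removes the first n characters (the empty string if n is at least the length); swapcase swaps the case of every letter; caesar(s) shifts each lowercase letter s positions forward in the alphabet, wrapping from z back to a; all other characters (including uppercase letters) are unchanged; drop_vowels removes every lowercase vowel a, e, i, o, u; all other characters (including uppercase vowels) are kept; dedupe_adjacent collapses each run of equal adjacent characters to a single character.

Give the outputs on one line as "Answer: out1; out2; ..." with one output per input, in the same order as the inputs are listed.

Execution, op by op:
  "int" -> "tye" -> "eyt" -> "yt"
  "acvlfcq" -> "lngwqnb" -> "bnqwgnl" -> "bnqwgnl"
  "iokqyia" -> "tzvbjtl" -> "ltjbvzt" -> "ltjbvzt"

"yt"; "bnqwgnl"; "ltjbvzt"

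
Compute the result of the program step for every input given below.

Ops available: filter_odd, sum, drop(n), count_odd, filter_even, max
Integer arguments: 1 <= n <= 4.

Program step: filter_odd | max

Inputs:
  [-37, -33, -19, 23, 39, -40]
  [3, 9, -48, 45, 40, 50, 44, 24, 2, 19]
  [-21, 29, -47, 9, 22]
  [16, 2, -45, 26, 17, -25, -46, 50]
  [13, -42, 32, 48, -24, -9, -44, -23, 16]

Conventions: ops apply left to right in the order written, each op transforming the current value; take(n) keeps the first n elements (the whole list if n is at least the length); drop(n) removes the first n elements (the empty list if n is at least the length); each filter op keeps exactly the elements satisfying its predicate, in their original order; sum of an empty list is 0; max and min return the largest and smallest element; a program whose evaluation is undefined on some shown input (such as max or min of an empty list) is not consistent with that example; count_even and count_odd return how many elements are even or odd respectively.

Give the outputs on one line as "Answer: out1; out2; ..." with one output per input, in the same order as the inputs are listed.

Execution, op by op:
  [-37, -33, -19, 23, 39, -40] -> [-37, -33, -19, 23, 39] -> 39
  [3, 9, -48, 45, 40, 50, 44, 24, 2, 19] -> [3, 9, 45, 19] -> 45
  [-21, 29, -47, 9, 22] -> [-21, 29, -47, 9] -> 29
  [16, 2, -45, 26, 17, -25, -46, 50] -> [-45, 17, -25] -> 17
  [13, -42, 32, 48, -24, -9, -44, -23, 16] -> [13, -9, -23] -> 13

39; 45; 29; 17; 13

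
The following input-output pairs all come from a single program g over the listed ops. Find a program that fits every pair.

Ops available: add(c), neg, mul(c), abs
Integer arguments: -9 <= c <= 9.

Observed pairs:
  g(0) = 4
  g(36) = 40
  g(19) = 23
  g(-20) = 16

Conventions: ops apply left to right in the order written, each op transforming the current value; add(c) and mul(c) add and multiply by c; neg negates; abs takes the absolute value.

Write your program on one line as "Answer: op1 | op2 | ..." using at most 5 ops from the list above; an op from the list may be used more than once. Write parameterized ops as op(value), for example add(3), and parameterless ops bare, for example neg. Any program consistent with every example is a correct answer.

add(9) | add(-3) | add(5) | add(-7) | abs

Check, running the answer program on each example:
  0 -> 9 -> 6 -> 11 -> 4 -> 4
  36 -> 45 -> 42 -> 47 -> 40 -> 40
  19 -> 28 -> 25 -> 30 -> 23 -> 23
  -20 -> -11 -> -14 -> -9 -> -16 -> 16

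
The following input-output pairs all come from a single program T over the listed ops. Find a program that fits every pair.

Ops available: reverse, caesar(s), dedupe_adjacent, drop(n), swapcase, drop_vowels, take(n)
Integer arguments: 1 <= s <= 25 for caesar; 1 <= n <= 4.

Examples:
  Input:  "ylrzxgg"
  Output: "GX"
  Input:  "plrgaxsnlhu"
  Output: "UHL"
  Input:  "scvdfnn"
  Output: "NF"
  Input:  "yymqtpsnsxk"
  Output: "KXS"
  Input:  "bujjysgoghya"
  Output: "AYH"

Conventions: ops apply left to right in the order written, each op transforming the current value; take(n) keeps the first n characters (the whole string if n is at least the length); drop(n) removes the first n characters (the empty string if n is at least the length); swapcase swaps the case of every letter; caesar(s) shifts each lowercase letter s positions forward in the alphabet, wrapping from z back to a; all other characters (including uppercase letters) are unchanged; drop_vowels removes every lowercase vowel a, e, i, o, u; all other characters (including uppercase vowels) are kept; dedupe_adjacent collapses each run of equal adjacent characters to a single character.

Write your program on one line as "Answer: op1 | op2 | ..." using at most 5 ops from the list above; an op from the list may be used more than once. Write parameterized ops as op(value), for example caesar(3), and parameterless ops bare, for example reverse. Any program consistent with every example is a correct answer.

drop(2) | swapcase | reverse | take(3) | dedupe_adjacent

Check, running the answer program on each example:
  "ylrzxgg" -> "rzxgg" -> "RZXGG" -> "GGXZR" -> "GGX" -> "GX"
  "plrgaxsnlhu" -> "rgaxsnlhu" -> "RGAXSNLHU" -> "UHLNSXAGR" -> "UHL" -> "UHL"
  "scvdfnn" -> "vdfnn" -> "VDFNN" -> "NNFDV" -> "NNF" -> "NF"
  "yymqtpsnsxk" -> "mqtpsnsxk" -> "MQTPSNSXK" -> "KXSNSPTQM" -> "KXS" -> "KXS"
  "bujjysgoghya" -> "jjysgoghya" -> "JJYSGOGHYA" -> "AYHGOGSYJJ" -> "AYH" -> "AYH"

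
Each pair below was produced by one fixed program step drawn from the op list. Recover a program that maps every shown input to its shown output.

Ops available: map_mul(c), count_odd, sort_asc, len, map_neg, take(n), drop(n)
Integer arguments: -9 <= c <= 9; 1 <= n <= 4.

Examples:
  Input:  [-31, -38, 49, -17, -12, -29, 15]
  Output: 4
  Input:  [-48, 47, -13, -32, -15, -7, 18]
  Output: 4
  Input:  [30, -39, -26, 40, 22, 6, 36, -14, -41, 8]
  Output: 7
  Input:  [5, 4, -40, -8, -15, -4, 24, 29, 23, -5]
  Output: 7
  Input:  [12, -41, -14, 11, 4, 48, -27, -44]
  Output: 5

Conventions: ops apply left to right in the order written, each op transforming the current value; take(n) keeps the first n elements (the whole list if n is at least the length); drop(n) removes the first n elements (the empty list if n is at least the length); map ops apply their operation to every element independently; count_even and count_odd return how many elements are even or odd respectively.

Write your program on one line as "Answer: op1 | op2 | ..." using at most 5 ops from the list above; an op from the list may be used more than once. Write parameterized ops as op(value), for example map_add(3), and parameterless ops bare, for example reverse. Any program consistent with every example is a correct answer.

map_mul(-2) | drop(3) | map_mul(4) | len

Check, running the answer program on each example:
  [-31, -38, 49, -17, -12, -29, 15] -> [62, 76, -98, 34, 24, 58, -30] -> [34, 24, 58, -30] -> [136, 96, 232, -120] -> 4
  [-48, 47, -13, -32, -15, -7, 18] -> [96, -94, 26, 64, 30, 14, -36] -> [64, 30, 14, -36] -> [256, 120, 56, -144] -> 4
  [30, -39, -26, 40, 22, 6, 36, -14, -41, 8] -> [-60, 78, 52, -80, -44, -12, -72, 28, 82, -16] -> [-80, -44, -12, -72, 28, 82, -16] -> [-320, -176, -48, -288, 112, 328, -64] -> 7
  [5, 4, -40, -8, -15, -4, 24, 29, 23, -5] -> [-10, -8, 80, 16, 30, 8, -48, -58, -46, 10] -> [16, 30, 8, -48, -58, -46, 10] -> [64, 120, 32, -192, -232, -184, 40] -> 7
  [12, -41, -14, 11, 4, 48, -27, -44] -> [-24, 82, 28, -22, -8, -96, 54, 88] -> [-22, -8, -96, 54, 88] -> [-88, -32, -384, 216, 352] -> 5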